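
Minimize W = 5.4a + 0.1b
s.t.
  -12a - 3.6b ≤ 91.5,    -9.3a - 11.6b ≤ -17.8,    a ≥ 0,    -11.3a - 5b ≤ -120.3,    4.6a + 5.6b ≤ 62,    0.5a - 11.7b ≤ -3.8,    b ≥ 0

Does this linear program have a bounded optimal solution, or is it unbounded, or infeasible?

bounded optimum

Feasible corners and W = 5.4a + 0.1b:
  (9092/1007, 7361/2014) → W = 989297/20140
  (138851/13471, 10309/13471) → W = 7508263/134710
  (35206/2831, 2424/2831) → W = 951774/14155
The feasible region has finitely many vertices and no improving ray; the minimum is 989297/20140 at (9092/1007, 7361/2014).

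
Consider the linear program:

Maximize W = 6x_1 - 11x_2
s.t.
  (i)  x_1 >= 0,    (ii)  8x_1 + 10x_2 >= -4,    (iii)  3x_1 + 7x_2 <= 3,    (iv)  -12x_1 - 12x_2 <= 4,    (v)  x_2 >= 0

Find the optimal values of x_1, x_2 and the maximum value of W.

x_1 = 1, x_2 = 0, maximum W = 6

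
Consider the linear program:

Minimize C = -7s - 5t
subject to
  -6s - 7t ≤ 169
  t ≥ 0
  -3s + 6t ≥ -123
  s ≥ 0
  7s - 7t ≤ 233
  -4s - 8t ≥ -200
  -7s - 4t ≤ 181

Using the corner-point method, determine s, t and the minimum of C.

Vertices and C = -7s - 5t:
  (0, 0) → C = 0
  (233/7, 0) → C = -233
  (0, 25) → C = -125
  (272/7, 39/7) → C = -2099/7

s = 272/7, t = 39/7, minimum C = -2099/7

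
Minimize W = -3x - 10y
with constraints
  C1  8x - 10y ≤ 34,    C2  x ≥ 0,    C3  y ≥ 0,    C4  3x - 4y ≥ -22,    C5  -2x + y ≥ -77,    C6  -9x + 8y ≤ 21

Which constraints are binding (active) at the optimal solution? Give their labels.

C4 and C5

Corner points and W = -3x - 10y:
  (17/4, 0) → W = -51/4
  (184/3, 137/3) → W = -1922/3
  (0, 0) → W = 0
  (0, 21/8) → W = -105/4
  (66, 55) → W = -748
  (23/3, 45/4) → W = -271/2

The minimum is at (66, 55). Substituting into each constraint, equality holds for C4 and C5; the remaining constraints have slack.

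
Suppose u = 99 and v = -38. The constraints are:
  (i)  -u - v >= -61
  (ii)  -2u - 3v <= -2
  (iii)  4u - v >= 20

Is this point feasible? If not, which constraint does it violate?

feasible

(i): -61 ≥ -61 ✓
(ii): -84 ≤ -2 ✓
(iii): 434 ≥ 20 ✓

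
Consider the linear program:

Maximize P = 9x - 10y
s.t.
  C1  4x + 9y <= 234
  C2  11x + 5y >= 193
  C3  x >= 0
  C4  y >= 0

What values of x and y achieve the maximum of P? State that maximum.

Vertices and P = 9x - 10y:
  (567/79, 1802/79) → P = -12917/79
  (117/2, 0) → P = 1053/2
  (193/11, 0) → P = 1737/11

The binding constraints are 4x + 9y = 234 and y = 0.
Solving simultaneously gives x = 117/2, y = 0.

x = 117/2, y = 0, maximum P = 1053/2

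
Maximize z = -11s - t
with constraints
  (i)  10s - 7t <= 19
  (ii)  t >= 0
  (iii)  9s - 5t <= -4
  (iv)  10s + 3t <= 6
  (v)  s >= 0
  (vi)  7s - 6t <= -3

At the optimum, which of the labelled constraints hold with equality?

(iii) and (v)

Feasible corners and z = -11s - t:
  (18/77, 94/77) → z = -292/77
  (0, 4/5) → z = -4/5
  (0, 2) → z = -2

The maximum is at (0, 4/5). Substituting into each constraint, equality holds for (iii) and (v); the remaining constraints have slack.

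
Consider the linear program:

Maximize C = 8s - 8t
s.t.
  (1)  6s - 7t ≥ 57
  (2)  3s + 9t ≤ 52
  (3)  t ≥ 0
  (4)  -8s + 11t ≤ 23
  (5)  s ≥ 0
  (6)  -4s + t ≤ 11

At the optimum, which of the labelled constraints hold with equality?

Extreme points and C = 8s - 8t:
  (877/75, 47/25) → C = 5888/75
  (19/2, 0) → C = 76
  (52/3, 0) → C = 416/3

The maximum is at (52/3, 0). Substituting into each constraint, equality holds for (2) and (3); the remaining constraints have slack.

(2) and (3)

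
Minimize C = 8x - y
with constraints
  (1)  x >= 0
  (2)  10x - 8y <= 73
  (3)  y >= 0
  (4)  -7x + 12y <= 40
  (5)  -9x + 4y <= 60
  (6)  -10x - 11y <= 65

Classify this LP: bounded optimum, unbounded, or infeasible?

bounded optimum

Extreme points and C = 8x - y:
  (0, 0) → C = 0
  (0, 10/3) → C = -10/3
  (73/10, 0) → C = 292/5
  (299/16, 911/64) → C = 8657/64
The feasible region has finitely many vertices and no improving ray; the minimum is -10/3 at (0, 10/3).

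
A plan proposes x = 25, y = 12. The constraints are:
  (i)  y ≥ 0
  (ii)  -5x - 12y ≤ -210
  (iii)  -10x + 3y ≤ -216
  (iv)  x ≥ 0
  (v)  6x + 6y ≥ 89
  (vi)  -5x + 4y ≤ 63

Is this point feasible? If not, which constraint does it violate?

Constraint (iii): -10x + 3y = -214, which is not ≤ -216. All other constraints are satisfied.

not feasible — violates (iii)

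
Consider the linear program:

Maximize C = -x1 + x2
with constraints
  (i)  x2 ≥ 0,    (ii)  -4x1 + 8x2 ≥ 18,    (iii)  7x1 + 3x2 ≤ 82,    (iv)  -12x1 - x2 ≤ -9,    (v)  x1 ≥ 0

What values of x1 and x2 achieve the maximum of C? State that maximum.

x1 = 0, x2 = 82/3, maximum C = 82/3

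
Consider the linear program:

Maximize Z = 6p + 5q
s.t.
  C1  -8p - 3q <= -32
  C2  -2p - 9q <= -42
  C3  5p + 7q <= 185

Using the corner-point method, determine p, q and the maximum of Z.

p = 1371/31, q = -160/31, maximum Z = 7426/31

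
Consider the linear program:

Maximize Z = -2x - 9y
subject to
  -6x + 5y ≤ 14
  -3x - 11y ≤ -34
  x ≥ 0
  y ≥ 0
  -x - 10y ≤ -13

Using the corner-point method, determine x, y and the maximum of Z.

Corner points and Z = -2x - 9y:
  (16/81, 82/27) → Z = -2246/81
  (197/19, 5/19) → Z = -439/19
  (13, 0) → Z = -26
The feasible region is unbounded (it extends along (5, 6), (1, 0)), but Z strictly decreases along every unbounded feasible direction, so there is no improving ray and the maximum is attained at a vertex.

At the optimal vertex, -3x - 11y = -34 and -x - 10y = -13.
Solving simultaneously gives x = 197/19, y = 5/19.

x = 197/19, y = 5/19, maximum Z = -439/19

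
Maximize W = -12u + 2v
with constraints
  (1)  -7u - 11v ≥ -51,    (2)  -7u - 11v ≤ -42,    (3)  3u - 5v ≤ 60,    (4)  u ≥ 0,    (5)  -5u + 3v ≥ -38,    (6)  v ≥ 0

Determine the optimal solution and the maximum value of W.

Feasible corners and W = -12u + 2v:
  (0, 51/11) → W = 102/11
  (51/7, 0) → W = -612/7
  (0, 42/11) → W = 84/11
  (6, 0) → W = -72

The optimum lies where -7u - 11v = -51 and u = 0.
Solving simultaneously gives u = 0, v = 51/11.

u = 0, v = 51/11, maximum W = 102/11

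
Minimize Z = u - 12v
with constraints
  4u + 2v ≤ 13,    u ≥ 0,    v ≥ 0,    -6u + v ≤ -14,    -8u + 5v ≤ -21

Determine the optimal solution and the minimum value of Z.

u = 107/36, v = 5/9, minimum Z = -133/36

Feasible corners and Z = u - 12v:
  (13/4, 0) → Z = 13/4
  (107/36, 5/9) → Z = -133/36
  (21/8, 0) → Z = 21/8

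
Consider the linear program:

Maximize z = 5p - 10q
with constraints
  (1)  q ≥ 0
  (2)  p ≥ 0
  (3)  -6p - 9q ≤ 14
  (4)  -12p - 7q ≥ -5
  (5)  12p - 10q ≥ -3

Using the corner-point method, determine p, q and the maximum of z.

p = 5/12, q = 0, maximum z = 25/12

Feasible corners and z = 5p - 10q:
  (0, 0) → z = 0
  (5/12, 0) → z = 25/12
  (0, 3/10) → z = -3
  (29/204, 8/17) → z = -815/204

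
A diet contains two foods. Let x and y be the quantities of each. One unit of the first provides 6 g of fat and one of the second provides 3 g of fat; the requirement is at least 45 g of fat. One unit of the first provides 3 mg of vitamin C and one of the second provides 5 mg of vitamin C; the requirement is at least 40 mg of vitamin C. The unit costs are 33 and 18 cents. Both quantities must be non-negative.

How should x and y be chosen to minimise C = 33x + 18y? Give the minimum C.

Vertices and C = 33x + 18y:
  (0, 15) → C = 270
  (40/3, 0) → C = 440
  (5, 5) → C = 255
The feasible region is unbounded (it extends along (0, 1), (1, 0)), but C strictly increases along every unbounded feasible direction, so there is no improving ray and the minimum is attained at a vertex.

The optimum lies where 6x + 3y = 45 and 3x + 5y = 40.
Solving simultaneously gives x = 5, y = 5.

x = 5, y = 5, minimum C = 255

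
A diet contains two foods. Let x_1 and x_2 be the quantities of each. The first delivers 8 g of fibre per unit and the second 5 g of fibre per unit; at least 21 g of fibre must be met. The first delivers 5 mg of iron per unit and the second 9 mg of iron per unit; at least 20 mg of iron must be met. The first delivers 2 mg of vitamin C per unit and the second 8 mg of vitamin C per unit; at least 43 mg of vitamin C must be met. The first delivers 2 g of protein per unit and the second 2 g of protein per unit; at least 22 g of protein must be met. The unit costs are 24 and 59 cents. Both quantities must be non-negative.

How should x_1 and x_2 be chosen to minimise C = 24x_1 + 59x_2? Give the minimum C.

Vertices and C = 24x_1 + 59x_2:
  (0, 11) → C = 649
  (43/2, 0) → C = 516
  (15/2, 7/2) → C = 773/2
The feasible region is unbounded (it extends along (0, 1), (1, 0)), but C strictly increases along every unbounded feasible direction, so there is no improving ray and the minimum is attained at a vertex.

x_1 = 15/2, x_2 = 7/2, minimum C = 773/2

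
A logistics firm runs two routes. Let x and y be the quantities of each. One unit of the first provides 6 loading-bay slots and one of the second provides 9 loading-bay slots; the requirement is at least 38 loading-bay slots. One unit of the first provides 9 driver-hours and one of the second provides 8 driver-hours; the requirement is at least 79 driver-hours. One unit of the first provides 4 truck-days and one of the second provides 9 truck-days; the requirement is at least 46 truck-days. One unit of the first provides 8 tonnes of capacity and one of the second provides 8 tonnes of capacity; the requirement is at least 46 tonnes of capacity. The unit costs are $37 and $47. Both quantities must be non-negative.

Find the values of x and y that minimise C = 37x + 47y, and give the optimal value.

The feasible region is unbounded (it extends along (0, 1), (1, 0)), but C strictly increases along every unbounded feasible direction, so there is no improving ray and the minimum is attained at a vertex.

x = 7, y = 2, minimum C = 353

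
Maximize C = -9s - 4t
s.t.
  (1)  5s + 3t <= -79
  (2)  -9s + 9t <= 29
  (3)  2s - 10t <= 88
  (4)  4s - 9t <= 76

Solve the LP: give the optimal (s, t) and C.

Vertices and C = -9s - 4t:
  (-133/12, -283/36) → C = 4723/36
  (-263/28, -299/28) → C = 509/4
  (-541/36, -425/36) → C = 6569/36

The binding constraints are -9s + 9t = 29 and 2s - 10t = 88.
Solving simultaneously gives s = -541/36, t = -425/36.

s = -541/36, t = -425/36, maximum C = 6569/36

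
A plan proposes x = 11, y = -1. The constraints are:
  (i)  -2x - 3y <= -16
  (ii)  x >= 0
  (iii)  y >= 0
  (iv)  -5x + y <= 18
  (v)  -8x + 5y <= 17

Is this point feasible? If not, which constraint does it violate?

not feasible — violates (iii)

Constraint (iii): y = -1, which is not ≥ 0. All other constraints are satisfied.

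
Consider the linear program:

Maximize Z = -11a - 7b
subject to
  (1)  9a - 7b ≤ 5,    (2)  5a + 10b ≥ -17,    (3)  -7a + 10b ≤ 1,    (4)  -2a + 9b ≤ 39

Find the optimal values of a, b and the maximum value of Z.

Extreme points and Z = -11a - 7b:
  (-69/125, -178/125) → Z = 401/25
  (57/41, 44/41) → Z = -935/41
  (-3/2, -19/20) → Z = 463/20

a = -3/2, b = -19/20, maximum Z = 463/20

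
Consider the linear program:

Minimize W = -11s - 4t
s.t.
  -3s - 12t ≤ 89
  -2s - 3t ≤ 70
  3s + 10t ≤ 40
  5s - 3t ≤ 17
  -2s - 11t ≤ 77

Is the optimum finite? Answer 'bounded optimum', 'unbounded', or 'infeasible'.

Vertices and W = -11s - 4t:
  (-191/5, 32/15) → W = 1235/3
  (-55/9, -53/9) → W = 817/9
  (-820/11, 290/11) → W = 7860/11
  (290/59, 149/59) → W = -3786/59
  (-44/61, -419/61) → W = 2160/61
The feasible region has finitely many vertices and no improving ray; the minimum is -3786/59 at (290/59, 149/59).

bounded optimum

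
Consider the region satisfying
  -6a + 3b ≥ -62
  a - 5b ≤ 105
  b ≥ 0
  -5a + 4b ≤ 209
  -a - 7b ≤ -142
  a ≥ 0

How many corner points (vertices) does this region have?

4

Pairwise boundary intersections that survive every other constraint:
  (875/9, 1564/9)
  (172/9, 158/9)
  (0, 209/4)
  (0, 142/7)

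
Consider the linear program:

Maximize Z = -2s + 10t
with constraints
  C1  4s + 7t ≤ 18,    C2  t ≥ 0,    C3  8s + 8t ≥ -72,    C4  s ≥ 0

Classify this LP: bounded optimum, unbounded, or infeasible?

bounded optimum

Vertices and Z = -2s + 10t:
  (9/2, 0) → Z = -9
  (0, 18/7) → Z = 180/7
  (0, 0) → Z = 0
The feasible region has finitely many vertices and no improving ray; the maximum is 180/7 at (0, 18/7).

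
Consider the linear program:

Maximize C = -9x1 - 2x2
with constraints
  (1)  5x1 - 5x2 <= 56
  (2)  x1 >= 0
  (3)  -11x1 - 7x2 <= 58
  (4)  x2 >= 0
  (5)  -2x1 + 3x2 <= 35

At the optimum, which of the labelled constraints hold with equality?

(2) and (4)

Vertices and C = -9x1 - 2x2:
  (56/5, 0) → C = -504/5
  (343/5, 287/5) → C = -3661/5
  (0, 0) → C = 0
  (0, 35/3) → C = -70/3

The maximum is at (0, 0). Substituting into each constraint, equality holds for (2) and (4); the remaining constraints have slack.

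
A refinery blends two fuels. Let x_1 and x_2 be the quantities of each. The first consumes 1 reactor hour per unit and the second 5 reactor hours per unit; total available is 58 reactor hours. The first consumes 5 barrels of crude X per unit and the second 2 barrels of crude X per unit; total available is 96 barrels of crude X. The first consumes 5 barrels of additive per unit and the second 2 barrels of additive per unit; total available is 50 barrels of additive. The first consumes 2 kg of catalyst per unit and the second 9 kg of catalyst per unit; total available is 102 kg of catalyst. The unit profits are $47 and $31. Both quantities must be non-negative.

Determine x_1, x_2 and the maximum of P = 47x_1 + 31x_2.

Vertices and P = 47x_1 + 31x_2:
  (0, 0) → P = 0
  (0, 34/3) → P = 1054/3
  (10, 0) → P = 470
  (6, 10) → P = 592

x_1 = 6, x_2 = 10, maximum P = 592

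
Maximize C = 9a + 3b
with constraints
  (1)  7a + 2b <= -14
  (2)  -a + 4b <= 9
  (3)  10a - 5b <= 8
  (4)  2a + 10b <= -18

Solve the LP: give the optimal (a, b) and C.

a = -52/33, b = -49/33, maximum C = -205/11

The feasible region is unbounded (it extends along (-4, -1), (-1, -2)), but C strictly decreases along every unbounded feasible direction, so there is no improving ray and the maximum is attained at a vertex.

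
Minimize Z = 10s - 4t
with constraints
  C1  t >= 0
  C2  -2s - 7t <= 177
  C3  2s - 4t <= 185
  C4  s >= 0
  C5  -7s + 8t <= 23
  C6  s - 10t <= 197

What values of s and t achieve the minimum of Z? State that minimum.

Feasible corners and Z = 10s - 4t:
  (185/2, 0) → Z = 925
  (0, 0) → Z = 0
  (0, 23/8) → Z = -23/2
The feasible region is unbounded (it extends along (8, 7), (2, 1)), but Z strictly increases along every unbounded feasible direction, so there is no improving ray and the minimum is attained at a vertex.

At the optimal vertex, s = 0 and -7s + 8t = 23.
Solving simultaneously gives s = 0, t = 23/8.

s = 0, t = 23/8, minimum Z = -23/2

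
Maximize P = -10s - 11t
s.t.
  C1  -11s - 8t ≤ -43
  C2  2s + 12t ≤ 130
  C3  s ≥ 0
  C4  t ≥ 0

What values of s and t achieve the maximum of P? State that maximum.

s = 43/11, t = 0, maximum P = -430/11

Feasible corners and P = -10s - 11t:
  (0, 43/8) → P = -473/8
  (43/11, 0) → P = -430/11
  (0, 65/6) → P = -715/6
  (65, 0) → P = -650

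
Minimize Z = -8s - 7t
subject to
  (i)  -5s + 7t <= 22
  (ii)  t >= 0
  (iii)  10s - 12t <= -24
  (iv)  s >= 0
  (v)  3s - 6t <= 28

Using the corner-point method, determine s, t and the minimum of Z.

s = 48/5, t = 10, minimum Z = -734/5

Extreme points and Z = -8s - 7t:
  (48/5, 10) → Z = -734/5
  (0, 22/7) → Z = -22
  (0, 2) → Z = -14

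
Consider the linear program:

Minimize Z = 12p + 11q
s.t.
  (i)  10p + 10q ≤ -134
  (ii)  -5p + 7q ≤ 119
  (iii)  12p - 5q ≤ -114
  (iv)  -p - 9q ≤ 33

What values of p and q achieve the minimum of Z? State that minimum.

p = -651/26, q = -23/26, minimum Z = -8065/26

Vertices and Z = 12p + 11q:
  (-266/15, 13/3) → Z = -2477/15
  (-219/20, -49/20) → Z = -3167/20
  (-651/26, -23/26) → Z = -8065/26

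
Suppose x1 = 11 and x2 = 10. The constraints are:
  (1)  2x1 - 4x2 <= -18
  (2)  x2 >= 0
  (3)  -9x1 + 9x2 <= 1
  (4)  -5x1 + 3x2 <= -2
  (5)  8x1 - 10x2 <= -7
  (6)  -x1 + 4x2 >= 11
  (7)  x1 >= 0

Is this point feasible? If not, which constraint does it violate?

(1): -18 ≤ -18 ✓
(2): 10 ≥ 0 ✓
(3): -9 ≤ 1 ✓
(4): -25 ≤ -2 ✓
(5): -12 ≤ -7 ✓
(6): 29 ≥ 11 ✓
(7): 11 ≥ 0 ✓

feasible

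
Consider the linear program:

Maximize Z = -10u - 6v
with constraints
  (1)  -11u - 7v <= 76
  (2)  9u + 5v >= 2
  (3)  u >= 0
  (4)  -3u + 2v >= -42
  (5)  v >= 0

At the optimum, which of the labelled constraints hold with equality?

Extreme points and Z = -10u - 6v:
  (0, 2/5) → Z = -12/5
  (2/9, 0) → Z = -20/9
  (14, 0) → Z = -140
The feasible region is unbounded (it extends along (0, 1), (2, 3)), but Z strictly decreases along every unbounded feasible direction, so there is no improving ray and the maximum is attained at a vertex.

The maximum is at (2/9, 0). Substituting into each constraint, equality holds for (2) and (5); the remaining constraints have slack.

(2) and (5)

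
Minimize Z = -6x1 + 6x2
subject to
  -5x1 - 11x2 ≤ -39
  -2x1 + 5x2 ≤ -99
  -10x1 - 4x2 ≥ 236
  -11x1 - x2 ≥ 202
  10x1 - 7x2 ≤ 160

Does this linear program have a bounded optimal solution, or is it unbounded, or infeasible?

infeasible

The boundaries -5x1 - 11x2 = -39 and -10x1 - 4x2 = 236 meet at (-1376/45, 157/9), but that point violates -2x1 + 5x2 ≤ -99. Every candidate vertex is excluded by some other constraint, so the feasible region is empty.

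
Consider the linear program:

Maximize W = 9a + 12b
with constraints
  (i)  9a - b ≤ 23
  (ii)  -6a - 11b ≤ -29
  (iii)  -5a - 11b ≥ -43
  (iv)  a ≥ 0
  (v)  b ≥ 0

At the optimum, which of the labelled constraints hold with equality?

(i) and (iii)

Corner points and W = 9a + 12b:
  (94/35, 41/35) → W = 1338/35
  (37/13, 34/13) → W = 57
  (0, 29/11) → W = 348/11
  (0, 43/11) → W = 516/11

The maximum is at (37/13, 34/13). Substituting into each constraint, equality holds for (i) and (iii); the remaining constraints have slack.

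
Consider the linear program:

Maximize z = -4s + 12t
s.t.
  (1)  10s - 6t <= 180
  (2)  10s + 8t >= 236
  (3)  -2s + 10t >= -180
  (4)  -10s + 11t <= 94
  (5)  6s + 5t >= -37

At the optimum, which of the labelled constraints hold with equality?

Feasible corners and z = -4s + 12t:
  (102/5, 4) → z = -168/5
  (1272/25, 274/5) → z = 11352/25
  (922/95, 330/19) → z = 848/5

The maximum is at (1272/25, 274/5). Substituting into each constraint, equality holds for (1) and (4); the remaining constraints have slack.

(1) and (4)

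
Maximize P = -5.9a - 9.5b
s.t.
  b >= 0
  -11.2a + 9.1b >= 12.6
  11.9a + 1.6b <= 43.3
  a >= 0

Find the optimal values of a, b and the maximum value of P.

a = 0, b = 18/13, maximum P = -171/13

Extreme points and P = -5.9a - 9.5b:
  (5341/1803, 9070/1803) → P = -1176769/18030
  (0, 18/13) → P = -171/13
  (0, 433/16) → P = -8227/32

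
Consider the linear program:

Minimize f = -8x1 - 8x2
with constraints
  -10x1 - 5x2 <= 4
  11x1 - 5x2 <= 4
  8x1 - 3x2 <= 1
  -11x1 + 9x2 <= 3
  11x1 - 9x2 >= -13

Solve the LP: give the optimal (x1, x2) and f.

x1 = 6/13, x2 = 35/39, minimum f = -424/39

Extreme points and f = -8x1 - 8x2:
  (-1/10, -3/5) → f = 28/5
  (-51/145, -14/145) → f = 104/29
  (6/13, 35/39) → f = -424/39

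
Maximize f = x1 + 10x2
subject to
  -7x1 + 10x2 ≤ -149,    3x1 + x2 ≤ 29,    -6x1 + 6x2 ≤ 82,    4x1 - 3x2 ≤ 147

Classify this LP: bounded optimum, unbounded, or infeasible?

Vertices and f = x1 + 10x2:
  (439/37, -244/37) → f = -2001/37
  (-857/9, -734/9) → f = -8197/9
  (18, -25) → f = -232
The feasible region has finitely many vertices and no improving ray; the maximum is -2001/37 at (439/37, -244/37).

bounded optimum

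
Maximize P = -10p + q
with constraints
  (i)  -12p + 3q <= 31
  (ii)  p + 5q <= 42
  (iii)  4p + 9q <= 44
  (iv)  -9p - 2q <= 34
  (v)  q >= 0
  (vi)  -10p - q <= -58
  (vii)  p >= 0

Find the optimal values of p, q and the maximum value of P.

p = 239/43, q = 104/43, maximum P = -2286/43

Vertices and P = -10p + q:
  (11, 0) → P = -110
  (239/43, 104/43) → P = -2286/43
  (29/5, 0) → P = -58

At the optimal vertex, 4p + 9q = 44 and -10p - q = -58.
Solving simultaneously gives p = 239/43, q = 104/43.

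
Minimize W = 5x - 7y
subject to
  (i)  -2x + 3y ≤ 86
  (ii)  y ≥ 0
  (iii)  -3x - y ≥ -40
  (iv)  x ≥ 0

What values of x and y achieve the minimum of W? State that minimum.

x = 0, y = 86/3, minimum W = -602/3

Extreme points and W = 5x - 7y:
  (34/11, 338/11) → W = -2196/11
  (0, 86/3) → W = -602/3
  (40/3, 0) → W = 200/3
  (0, 0) → W = 0

The binding constraints are -2x + 3y = 86 and x = 0.
Solving simultaneously gives x = 0, y = 86/3.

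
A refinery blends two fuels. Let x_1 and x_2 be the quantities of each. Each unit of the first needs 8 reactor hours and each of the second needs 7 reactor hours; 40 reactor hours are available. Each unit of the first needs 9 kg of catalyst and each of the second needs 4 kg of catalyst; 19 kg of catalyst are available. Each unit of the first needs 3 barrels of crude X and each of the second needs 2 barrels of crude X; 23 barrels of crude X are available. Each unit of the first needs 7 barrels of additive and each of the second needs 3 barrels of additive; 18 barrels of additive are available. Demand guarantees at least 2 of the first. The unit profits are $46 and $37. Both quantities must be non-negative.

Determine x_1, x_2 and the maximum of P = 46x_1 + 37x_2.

x_1 = 2, x_2 = 1/4, maximum P = 405/4

Feasible corners and P = 46x_1 + 37x_2:
  (19/9, 0) → P = 874/9
  (2, 0) → P = 92
  (2, 1/4) → P = 405/4

At the optimal vertex, 9x_1 + 4x_2 = 19 and x_1 = 2.
Solving simultaneously gives x_1 = 2, x_2 = 1/4.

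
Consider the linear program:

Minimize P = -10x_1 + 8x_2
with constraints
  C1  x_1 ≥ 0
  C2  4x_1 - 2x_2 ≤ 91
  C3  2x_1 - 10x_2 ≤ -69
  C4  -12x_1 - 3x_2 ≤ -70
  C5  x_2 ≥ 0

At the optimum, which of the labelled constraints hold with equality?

C2 and C3

Feasible corners and P = -10x_1 + 8x_2:
  (0, 70/3) → P = 560/3
  (262/9, 229/18) → P = -568/3
  (493/126, 484/63) → P = 67/3
The feasible region is unbounded (it extends along (0, 1), (1, 2)), but P strictly increases along every unbounded feasible direction, so there is no improving ray and the minimum is attained at a vertex.

The minimum is at (262/9, 229/18). Substituting into each constraint, equality holds for C2 and C3; the remaining constraints have slack.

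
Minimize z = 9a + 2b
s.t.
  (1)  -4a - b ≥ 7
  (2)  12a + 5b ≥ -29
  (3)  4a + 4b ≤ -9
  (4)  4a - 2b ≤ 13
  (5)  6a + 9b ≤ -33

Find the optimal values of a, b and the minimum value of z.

a = -16/13, b = -37/13, minimum z = -218/13

Corner points and z = 9a + 2b:
  (-3/4, -4) → z = -59/4
  (-1, -3) → z = -15
  (-16/13, -37/13) → z = -218/13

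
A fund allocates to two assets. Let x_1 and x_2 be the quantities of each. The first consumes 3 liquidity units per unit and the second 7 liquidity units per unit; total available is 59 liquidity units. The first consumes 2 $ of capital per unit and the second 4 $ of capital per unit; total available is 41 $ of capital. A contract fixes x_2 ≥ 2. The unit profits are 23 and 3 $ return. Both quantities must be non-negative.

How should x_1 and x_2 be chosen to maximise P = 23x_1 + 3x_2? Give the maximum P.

Extreme points and P = 23x_1 + 3x_2:
  (0, 59/7) → P = 177/7
  (0, 2) → P = 6
  (15, 2) → P = 351

The optimum lies where 3x_1 + 7x_2 = 59 and x_2 = 2.
Solving simultaneously gives x_1 = 15, x_2 = 2.

x_1 = 15, x_2 = 2, maximum P = 351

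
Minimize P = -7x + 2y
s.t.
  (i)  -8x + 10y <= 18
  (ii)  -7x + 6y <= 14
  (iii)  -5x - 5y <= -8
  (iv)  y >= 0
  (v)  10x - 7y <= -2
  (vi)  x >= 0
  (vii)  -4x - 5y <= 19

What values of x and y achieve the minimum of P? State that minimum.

Extreme points and P = -7x + 2y:
  (53/22, 41/11) → P = -207/22
  (0, 9/5) → P = 18/5
  (46/85, 18/17) → P = -142/85
  (0, 8/5) → P = 16/5

x = 53/22, y = 41/11, minimum P = -207/22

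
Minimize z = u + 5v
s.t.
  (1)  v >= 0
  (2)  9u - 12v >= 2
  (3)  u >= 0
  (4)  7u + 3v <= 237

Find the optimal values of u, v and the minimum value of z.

Extreme points and z = u + 5v:
  (2/9, 0) → z = 2/9
  (237/7, 0) → z = 237/7
  (950/37, 2119/111) → z = 13445/111

At the optimal vertex, v = 0 and 9u - 12v = 2.
Solving simultaneously gives u = 2/9, v = 0.

u = 2/9, v = 0, minimum z = 2/9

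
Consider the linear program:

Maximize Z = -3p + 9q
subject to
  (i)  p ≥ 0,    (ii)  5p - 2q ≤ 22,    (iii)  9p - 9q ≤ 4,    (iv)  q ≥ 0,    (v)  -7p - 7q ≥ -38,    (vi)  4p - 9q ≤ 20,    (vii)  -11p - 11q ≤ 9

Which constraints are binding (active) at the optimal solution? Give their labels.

(i) and (v)

Extreme points and Z = -3p + 9q:
  (0, 0) → Z = 0
  (0, 38/7) → Z = 342/7
  (4/9, 0) → Z = -4/3
  (185/63, 157/63) → Z = 286/21

The maximum is at (0, 38/7). Substituting into each constraint, equality holds for (i) and (v); the remaining constraints have slack.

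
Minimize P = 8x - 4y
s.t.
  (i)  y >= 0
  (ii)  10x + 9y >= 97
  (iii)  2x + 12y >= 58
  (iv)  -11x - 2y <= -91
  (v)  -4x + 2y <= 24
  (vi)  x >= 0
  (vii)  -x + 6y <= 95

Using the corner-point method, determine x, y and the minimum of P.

Corner points and P = 8x - 4y:
  (29, 0) → P = 232
  (61/8, 57/16) → P = 187/4
  (89/17, 284/17) → P = -424/17
The feasible region is unbounded (it extends along (6, 1), (1, 0)), but P strictly increases along every unbounded feasible direction, so there is no improving ray and the minimum is attained at a vertex.

At the optimal vertex, -11x - 2y = -91 and -x + 6y = 95.
Solving simultaneously gives x = 89/17, y = 284/17.

x = 89/17, y = 284/17, minimum P = -424/17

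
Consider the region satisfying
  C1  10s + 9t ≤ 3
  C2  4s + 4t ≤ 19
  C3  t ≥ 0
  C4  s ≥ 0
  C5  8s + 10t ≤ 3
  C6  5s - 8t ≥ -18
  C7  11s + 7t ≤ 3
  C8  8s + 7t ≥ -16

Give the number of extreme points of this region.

Of the 28 pairwise boundary intersections, those satisfying every inequality are:
  (3/28, 3/14)
  (6/29, 3/29)
  (0, 0)
  (3/11, 0)
  (0, 3/10)

5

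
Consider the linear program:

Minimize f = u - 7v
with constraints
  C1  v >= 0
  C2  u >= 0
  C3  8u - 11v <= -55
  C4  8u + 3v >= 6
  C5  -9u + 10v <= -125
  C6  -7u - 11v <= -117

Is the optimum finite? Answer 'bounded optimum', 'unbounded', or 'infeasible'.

From the feasible point (1925/19, 1495/19), moving in the direction (10, 9) keeps every constraint satisfied while f decreases without bound.

unbounded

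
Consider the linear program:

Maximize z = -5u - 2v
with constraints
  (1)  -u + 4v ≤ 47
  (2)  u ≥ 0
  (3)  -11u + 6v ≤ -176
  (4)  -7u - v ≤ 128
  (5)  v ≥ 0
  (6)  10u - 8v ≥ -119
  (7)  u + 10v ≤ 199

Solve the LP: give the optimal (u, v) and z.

u = 16, v = 0, maximum z = -80

Extreme points and z = -5u - 2v:
  (16, 0) → z = -80
  (1477/58, 2013/116) → z = -4699/29
  (199, 0) → z = -995

The optimum lies where -11u + 6v = -176 and v = 0.
Solving simultaneously gives u = 16, v = 0.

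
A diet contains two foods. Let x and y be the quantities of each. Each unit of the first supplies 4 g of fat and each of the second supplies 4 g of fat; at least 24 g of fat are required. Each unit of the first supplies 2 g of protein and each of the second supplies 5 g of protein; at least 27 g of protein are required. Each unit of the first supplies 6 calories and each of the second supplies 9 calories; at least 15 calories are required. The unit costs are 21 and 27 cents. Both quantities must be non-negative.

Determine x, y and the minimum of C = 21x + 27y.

The feasible region is unbounded (it extends along (0, 1), (1, 0)), but C strictly increases along every unbounded feasible direction, so there is no improving ray and the minimum is attained at a vertex.

At the optimal vertex, 4x + 4y = 24 and 2x + 5y = 27.
Solving simultaneously gives x = 1, y = 5.

x = 1, y = 5, minimum C = 156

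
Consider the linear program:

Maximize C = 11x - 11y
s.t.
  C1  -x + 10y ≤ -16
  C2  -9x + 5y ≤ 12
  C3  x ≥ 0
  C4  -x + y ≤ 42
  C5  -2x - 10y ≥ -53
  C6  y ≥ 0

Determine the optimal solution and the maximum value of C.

x = 53/2, y = 0, maximum C = 583/2

The binding constraints are -2x - 10y = -53 and y = 0.
Solving simultaneously gives x = 53/2, y = 0.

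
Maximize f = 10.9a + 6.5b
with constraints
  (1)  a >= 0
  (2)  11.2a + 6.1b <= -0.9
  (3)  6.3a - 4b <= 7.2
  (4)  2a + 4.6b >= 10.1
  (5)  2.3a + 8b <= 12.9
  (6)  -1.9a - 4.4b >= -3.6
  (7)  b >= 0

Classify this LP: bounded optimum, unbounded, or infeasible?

infeasible

The boundaries -1.9a - 4.4b = -3.6 and b = 0 meet at (36/19, 0), but that point violates 11.2a + 6.1b ≤ -0.9. Every candidate vertex is excluded by some other constraint, so the feasible region is empty.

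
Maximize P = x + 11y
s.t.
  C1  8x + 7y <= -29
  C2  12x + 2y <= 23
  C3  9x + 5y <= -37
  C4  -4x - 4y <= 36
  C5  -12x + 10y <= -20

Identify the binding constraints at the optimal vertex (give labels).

Extreme points and P = x + 11y:
  (2, -11) → P = -119
  (-9/5, -104/25) → P = -1189/25
  (-35/11, -64/11) → P = -739/11

The maximum is at (-9/5, -104/25). Substituting into each constraint, equality holds for C3 and C5; the remaining constraints have slack.

C3 and C5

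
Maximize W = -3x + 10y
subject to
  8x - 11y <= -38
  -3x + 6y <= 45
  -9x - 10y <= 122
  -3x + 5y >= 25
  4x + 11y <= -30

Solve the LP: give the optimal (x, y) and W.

The optimum lies where -3x + 6y = 45 and 4x + 11y = -30.
Solving simultaneously gives x = -225/19, y = 30/19.

x = -225/19, y = 30/19, maximum W = 975/19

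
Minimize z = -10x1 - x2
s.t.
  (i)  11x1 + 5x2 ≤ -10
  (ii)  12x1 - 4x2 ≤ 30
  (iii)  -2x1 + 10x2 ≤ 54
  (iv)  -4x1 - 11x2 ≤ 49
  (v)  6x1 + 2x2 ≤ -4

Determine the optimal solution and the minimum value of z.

Extreme points and z = -10x1 - x2:
  (-37/12, 287/60) → z = 521/20
  (0, -2) → z = 2
  (67/74, -177/37) → z = -158/37
  (11/12, -19/4) → z = -53/12
  (-542/31, 59/31) → z = 5361/31

The optimum lies where 12x1 - 4x2 = 30 and 6x1 + 2x2 = -4.
Solving simultaneously gives x1 = 11/12, x2 = -19/4.

x1 = 11/12, x2 = -19/4, minimum z = -53/12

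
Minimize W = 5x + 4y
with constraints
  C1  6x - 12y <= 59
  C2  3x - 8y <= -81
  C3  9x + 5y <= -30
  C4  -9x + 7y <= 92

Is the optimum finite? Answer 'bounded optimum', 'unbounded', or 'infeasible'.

infeasible

The boundaries 6x - 12y = 59 and 3x - 8y = -81 meet at (361/3, 221/4), but that point violates 9x + 5y ≤ -30. Every candidate vertex is excluded by some other constraint, so the feasible region is empty.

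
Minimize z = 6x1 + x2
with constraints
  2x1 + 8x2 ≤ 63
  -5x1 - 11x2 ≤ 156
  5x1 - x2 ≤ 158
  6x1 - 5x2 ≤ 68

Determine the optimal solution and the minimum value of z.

x1 = -647/6, x2 = 209/6, minimum z = -3673/6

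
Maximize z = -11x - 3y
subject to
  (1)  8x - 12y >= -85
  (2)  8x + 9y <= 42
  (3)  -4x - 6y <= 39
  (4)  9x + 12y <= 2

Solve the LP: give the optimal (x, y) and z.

x = -163/16, y = 7/24, maximum z = 1779/16

Feasible corners and z = -11x - 3y:
  (-163/16, 7/24) → z = 1779/16
  (-83/17, 781/204) → z = 2871/68
  (201/4, -40) → z = -1731/4
  (162/5, -362/15) → z = -284

The optimum lies where 8x - 12y = -85 and -4x - 6y = 39.
Solving simultaneously gives x = -163/16, y = 7/24.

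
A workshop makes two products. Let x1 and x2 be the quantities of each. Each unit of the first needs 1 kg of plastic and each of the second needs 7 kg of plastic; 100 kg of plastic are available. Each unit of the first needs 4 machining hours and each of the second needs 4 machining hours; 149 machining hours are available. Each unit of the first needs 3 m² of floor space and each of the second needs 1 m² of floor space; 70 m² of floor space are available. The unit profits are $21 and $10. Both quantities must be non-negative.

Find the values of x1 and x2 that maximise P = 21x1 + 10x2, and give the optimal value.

Vertices and P = 21x1 + 10x2:
  (0, 0) → P = 0
  (0, 100/7) → P = 1000/7
  (70/3, 0) → P = 490
  (39/2, 23/2) → P = 1049/2

The binding constraints are x1 + 7x2 = 100 and 3x1 + x2 = 70.
Solving simultaneously gives x1 = 39/2, x2 = 23/2.

x1 = 39/2, x2 = 23/2, maximum P = 1049/2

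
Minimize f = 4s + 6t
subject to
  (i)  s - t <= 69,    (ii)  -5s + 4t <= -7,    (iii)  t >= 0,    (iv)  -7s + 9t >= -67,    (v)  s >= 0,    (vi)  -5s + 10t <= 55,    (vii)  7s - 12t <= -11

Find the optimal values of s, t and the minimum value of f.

Vertices and f = 4s + 6t:
  (29/3, 31/3) → f = 302/3
  (4, 13/4) → f = 71/2
  (233/5, 144/5) → f = 1796/5
  (43, 26) → f = 328

s = 4, t = 13/4, minimum f = 71/2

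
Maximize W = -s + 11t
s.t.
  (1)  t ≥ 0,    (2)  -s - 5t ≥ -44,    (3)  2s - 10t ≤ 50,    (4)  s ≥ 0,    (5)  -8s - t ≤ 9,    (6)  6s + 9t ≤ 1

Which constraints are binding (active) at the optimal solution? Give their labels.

Corner points and W = -s + 11t:
  (0, 0) → W = 0
  (1/6, 0) → W = -1/6
  (0, 1/9) → W = 11/9

The maximum is at (0, 1/9). Substituting into each constraint, equality holds for (4) and (6); the remaining constraints have slack.

(4) and (6)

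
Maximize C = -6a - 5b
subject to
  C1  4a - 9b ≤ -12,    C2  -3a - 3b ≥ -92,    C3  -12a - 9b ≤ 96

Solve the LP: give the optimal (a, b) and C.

a = -27/4, b = -5/3, maximum C = 293/6

Corner points and C = -6a - 5b:
  (264/13, 404/39) → C = -6772/39
  (-27/4, -5/3) → C = 293/6
  (-124, 464/3) → C = -88/3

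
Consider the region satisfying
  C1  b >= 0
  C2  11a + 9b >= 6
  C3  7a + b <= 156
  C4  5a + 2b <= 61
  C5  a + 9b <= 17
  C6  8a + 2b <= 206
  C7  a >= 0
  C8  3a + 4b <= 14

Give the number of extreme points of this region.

5

Of the 28 pairwise boundary intersections, those satisfying every inequality are:
  (6/11, 0)
  (14/3, 0)
  (0, 2/3)
  (0, 17/9)
  (58/23, 37/23)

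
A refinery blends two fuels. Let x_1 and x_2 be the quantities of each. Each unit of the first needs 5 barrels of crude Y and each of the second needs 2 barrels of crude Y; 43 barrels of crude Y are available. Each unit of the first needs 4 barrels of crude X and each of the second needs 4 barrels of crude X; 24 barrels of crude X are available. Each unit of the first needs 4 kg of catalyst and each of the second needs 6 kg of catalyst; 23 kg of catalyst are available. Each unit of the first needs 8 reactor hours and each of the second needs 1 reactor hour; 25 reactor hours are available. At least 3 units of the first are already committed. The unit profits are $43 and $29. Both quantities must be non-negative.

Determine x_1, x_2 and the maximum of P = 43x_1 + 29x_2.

x_1 = 3, x_2 = 1, maximum P = 158

The optimum lies where 8x_1 + x_2 = 25 and x_1 = 3.
Solving simultaneously gives x_1 = 3, x_2 = 1.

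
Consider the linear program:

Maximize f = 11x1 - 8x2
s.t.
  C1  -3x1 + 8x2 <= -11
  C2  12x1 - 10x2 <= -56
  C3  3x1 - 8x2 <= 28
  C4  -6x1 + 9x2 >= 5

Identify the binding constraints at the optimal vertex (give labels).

C1 and C2

Vertices and f = 11x1 - 8x2:
  (-93/11, -50/11) → f = -623/11
  (-227/24, -23/4) → f = -1393/24
  (-292/21, -61/7) → f = -1748/21
The feasible region is unbounded (it extends along (-8, -3)), but f strictly decreases along every unbounded feasible direction, so there is no improving ray and the maximum is attained at a vertex.

The maximum is at (-93/11, -50/11). Substituting into each constraint, equality holds for C1 and C2; the remaining constraints have slack.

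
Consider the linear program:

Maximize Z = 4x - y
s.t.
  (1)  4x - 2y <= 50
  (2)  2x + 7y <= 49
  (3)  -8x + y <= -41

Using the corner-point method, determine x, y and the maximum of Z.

x = 14, y = 3, maximum Z = 53

Vertices and Z = 4x - y:
  (14, 3) → Z = 53
  (8/3, -59/3) → Z = 91/3
  (168/29, 155/29) → Z = 517/29

The optimum lies where 4x - 2y = 50 and 2x + 7y = 49.
Solving simultaneously gives x = 14, y = 3.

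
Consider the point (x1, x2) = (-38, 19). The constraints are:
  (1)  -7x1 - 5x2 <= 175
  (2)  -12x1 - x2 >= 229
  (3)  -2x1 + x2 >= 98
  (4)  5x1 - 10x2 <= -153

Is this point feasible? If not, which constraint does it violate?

Constraint (3): -2x1 + x2 = 95, which is not ≥ 98. All other constraints are satisfied.

not feasible — violates (3)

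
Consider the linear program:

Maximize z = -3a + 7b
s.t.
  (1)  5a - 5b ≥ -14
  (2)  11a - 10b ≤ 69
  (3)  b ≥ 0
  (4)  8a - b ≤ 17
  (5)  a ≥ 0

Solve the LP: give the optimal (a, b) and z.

Vertices and z = -3a + 7b:
  (99/35, 197/35) → z = 1082/35
  (0, 14/5) → z = 98/5
  (17/8, 0) → z = -51/8
  (0, 0) → z = 0

a = 99/35, b = 197/35, maximum z = 1082/35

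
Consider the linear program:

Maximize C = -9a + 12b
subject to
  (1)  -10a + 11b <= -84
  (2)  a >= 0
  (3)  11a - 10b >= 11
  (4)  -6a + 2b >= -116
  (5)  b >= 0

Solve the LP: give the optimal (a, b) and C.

Vertices and C = -9a + 12b:
  (554/23, 328/23) → C = -1050/23
  (42/5, 0) → C = -378/5
  (58/3, 0) → C = -174

The optimum lies where -10a + 11b = -84 and -6a + 2b = -116.
Solving simultaneously gives a = 554/23, b = 328/23.

a = 554/23, b = 328/23, maximum C = -1050/23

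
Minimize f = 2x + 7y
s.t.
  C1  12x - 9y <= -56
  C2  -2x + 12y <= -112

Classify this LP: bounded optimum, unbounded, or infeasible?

unbounded

From the feasible point (-40/3, -104/9), moving in the direction (-12, -2) keeps every constraint satisfied while f decreases without bound.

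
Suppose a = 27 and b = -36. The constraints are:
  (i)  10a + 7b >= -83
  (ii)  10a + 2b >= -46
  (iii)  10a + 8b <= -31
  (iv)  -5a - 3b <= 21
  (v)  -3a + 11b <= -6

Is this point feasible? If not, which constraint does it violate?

not feasible — violates (iii)

Constraint (iii): 10a + 8b = -18, which is not ≤ -31. All other constraints are satisfied.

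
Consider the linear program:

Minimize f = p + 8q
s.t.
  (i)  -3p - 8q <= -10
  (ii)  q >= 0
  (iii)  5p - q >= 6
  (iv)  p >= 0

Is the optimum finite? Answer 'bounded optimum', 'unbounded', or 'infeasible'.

bounded optimum

Extreme points and f = p + 8q:
  (10/3, 0) → f = 10/3
  (58/43, 32/43) → f = 314/43
The feasible region has finitely many vertices and no improving ray; the minimum is 10/3 at (10/3, 0).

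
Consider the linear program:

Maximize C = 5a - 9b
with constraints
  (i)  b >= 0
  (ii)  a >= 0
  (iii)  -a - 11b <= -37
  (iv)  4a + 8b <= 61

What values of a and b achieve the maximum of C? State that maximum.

Vertices and C = 5a - 9b:
  (0, 37/11) → C = -333/11
  (0, 61/8) → C = -549/8
  (125/12, 29/12) → C = 91/3

The optimum lies where -a - 11b = -37 and 4a + 8b = 61.
Solving simultaneously gives a = 125/12, b = 29/12.

a = 125/12, b = 29/12, maximum C = 91/3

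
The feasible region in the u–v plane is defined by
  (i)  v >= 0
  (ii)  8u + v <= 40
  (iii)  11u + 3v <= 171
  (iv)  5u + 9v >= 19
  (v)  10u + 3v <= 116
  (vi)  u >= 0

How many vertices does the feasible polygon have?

Intersecting each pair of boundary lines and keeping only the points that satisfy every inequality leaves:
  (5, 0)
  (19/5, 0)
  (2/7, 264/7)
  (0, 19/9)
  (0, 116/3)

5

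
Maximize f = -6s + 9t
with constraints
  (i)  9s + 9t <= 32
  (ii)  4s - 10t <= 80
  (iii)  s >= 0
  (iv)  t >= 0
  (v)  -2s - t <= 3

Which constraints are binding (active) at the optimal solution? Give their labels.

(i) and (iii)

Vertices and f = -6s + 9t:
  (0, 32/9) → f = 32
  (32/9, 0) → f = -64/3
  (0, 0) → f = 0

The maximum is at (0, 32/9). Substituting into each constraint, equality holds for (i) and (iii); the remaining constraints have slack.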